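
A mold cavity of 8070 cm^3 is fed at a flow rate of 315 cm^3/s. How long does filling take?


Formula: t_fill = V_mold / Q_flow
t = 8070 cm^3 / 315 cm^3/s = 25.6190 s

Final answer: 25.6190 s


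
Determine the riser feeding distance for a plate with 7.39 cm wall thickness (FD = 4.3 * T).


Formula: FD = 4.3 * T  (riser feeding-distance rule)
FD = 4.3 * 7.39 cm = 31.7770 cm

Final answer: 31.7770 cm


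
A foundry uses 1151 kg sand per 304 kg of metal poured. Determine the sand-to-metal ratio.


Formula: Sand-to-Metal Ratio = W_sand / W_metal
Ratio = 1151 kg / 304 kg = 3.7862


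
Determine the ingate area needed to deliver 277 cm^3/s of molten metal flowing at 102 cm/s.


Formula: A_ingate = Q / v  (continuity equation)
A = 277 cm^3/s / 102 cm/s = 2.7157 cm^2

2.7157 cm^2


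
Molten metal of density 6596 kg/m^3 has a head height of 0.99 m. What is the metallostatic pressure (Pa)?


Formula: P = rho * g * h
rho * g = 6596 * 9.81 = 64706.76 N/m^3
P = 64706.76 * 0.99 = 64059.6924 Pa

Final answer: 64059.6924 Pa


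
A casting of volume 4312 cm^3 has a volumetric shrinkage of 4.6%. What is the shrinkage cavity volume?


Formula: V_shrink = V_casting * shrinkage_pct / 100
V_shrink = 4312 cm^3 * 4.6 / 100 = 198.3520 cm^3

198.3520 cm^3


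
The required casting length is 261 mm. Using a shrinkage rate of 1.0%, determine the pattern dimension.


Formula: L_pattern = L_casting * (1 + shrinkage_rate/100)
Shrinkage factor = 1 + 1.0/100 = 1.01
L_pattern = 261 mm * 1.01 = 263.6100 mm

Answer: 263.6100 mm


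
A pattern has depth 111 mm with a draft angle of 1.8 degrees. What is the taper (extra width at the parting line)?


Formula: taper = depth * tan(draft_angle)
tan(1.8 deg) = 0.0314263
taper = 111 mm * 0.0314263 = 3.4883 mm


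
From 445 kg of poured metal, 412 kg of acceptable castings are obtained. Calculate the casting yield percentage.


Formula: Casting Yield = (W_good / W_total) * 100
Yield = (412 kg / 445 kg) * 100 = 92.5843%

92.5843%


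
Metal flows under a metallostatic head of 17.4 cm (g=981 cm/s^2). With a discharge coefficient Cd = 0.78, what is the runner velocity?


Formula: v = Cd * sqrt(2 * g * h)  (Torricelli with discharge coefficient)
2*g*h = 2 * 981 * 17.4 = 34138.8 cm^2/s^2
sqrt(34138.8) = 184.76688 cm/s
v = 0.78 * 184.76688 = 144.1182 cm/s

Final answer: 144.1182 cm/s


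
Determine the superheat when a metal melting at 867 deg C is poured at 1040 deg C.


Formula: Superheat = T_pour - T_melt
Superheat = 1040 - 867 = 173 deg C

173 deg C


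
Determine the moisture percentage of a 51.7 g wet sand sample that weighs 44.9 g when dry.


Formula: MC = (W_wet - W_dry) / W_wet * 100
Water mass = 51.7 - 44.9 = 6.8 g
MC = 6.8 / 51.7 * 100 = 13.1528%

Final answer: 13.1528%


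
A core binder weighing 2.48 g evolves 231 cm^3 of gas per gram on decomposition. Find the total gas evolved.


Formula: V_gas = W_binder * gas_evolution_rate
V = 2.48 g * 231 cm^3/g = 572.8800 cm^3

Final answer: 572.8800 cm^3


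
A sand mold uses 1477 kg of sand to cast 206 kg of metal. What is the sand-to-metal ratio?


Formula: Sand-to-Metal Ratio = W_sand / W_metal
Ratio = 1477 kg / 206 kg = 7.1699

Answer: 7.1699


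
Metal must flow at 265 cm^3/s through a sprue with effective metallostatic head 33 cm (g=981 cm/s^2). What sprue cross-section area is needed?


Formula: v = sqrt(2*g*h), A = Q/v
Velocity: v = sqrt(2 * 981 * 33) = sqrt(64746) = 254.4524 cm/s
Sprue area: A = Q / v = 265 / 254.4524 = 1.0415 cm^2

Final answer: 1.0415 cm^2


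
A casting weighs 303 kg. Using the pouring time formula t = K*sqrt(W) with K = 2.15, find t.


Formula: t = K * sqrt(W)
sqrt(W) = sqrt(303) = 17.40690
t = 2.15 * 17.40690 = 37.4248 s


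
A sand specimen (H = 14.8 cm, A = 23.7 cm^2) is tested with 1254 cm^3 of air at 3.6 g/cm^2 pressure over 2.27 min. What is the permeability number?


Formula: Permeability Number P = (V * H) / (p * A * t)
Numerator: V * H = 1254 * 14.8 = 18559.2
Denominator: p * A * t = 3.6 * 23.7 * 2.27 = 193.6764
P = 18559.2 / 193.6764 = 95.8258


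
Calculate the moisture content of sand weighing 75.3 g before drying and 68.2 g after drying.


Formula: MC = (W_wet - W_dry) / W_wet * 100
Water mass = 75.3 - 68.2 = 7.1 g
MC = 7.1 / 75.3 * 100 = 9.4290%

9.4290%


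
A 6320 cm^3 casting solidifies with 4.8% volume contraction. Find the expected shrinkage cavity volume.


Formula: V_shrink = V_casting * shrinkage_pct / 100
V_shrink = 6320 cm^3 * 4.8 / 100 = 303.3600 cm^3


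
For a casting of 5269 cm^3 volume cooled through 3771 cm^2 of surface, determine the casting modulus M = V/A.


Formula: Casting Modulus M = V / A
M = 5269 cm^3 / 3771 cm^2 = 1.3972 cm


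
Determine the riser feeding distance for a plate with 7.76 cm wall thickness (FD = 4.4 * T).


Formula: FD = 4.4 * T  (riser feeding-distance rule)
FD = 4.4 * 7.76 cm = 34.1440 cm

Final answer: 34.1440 cm


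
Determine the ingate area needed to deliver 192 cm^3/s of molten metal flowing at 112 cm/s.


Formula: A_ingate = Q / v  (continuity equation)
A = 192 cm^3/s / 112 cm/s = 1.7143 cm^2


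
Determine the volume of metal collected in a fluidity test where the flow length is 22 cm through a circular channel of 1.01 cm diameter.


Formula: V = pi * (d/2)^2 * L  (cylinder volume)
Radius = 1.01/2 = 0.505 cm
V = pi * 0.505^2 * 22 = 17.6261 cm^3


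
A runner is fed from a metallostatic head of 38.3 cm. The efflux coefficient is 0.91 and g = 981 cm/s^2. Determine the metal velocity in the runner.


Formula: v = Cd * sqrt(2 * g * h)  (Torricelli with discharge coefficient)
2*g*h = 2 * 981 * 38.3 = 75144.6 cm^2/s^2
sqrt(75144.6) = 274.12515 cm/s
v = 0.91 * 274.12515 = 249.4539 cm/s

Answer: 249.4539 cm/s


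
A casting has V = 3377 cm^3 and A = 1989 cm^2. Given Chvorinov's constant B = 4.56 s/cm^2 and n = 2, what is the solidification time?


Formula: t_s = B * (V/A)^n  (Chvorinov's rule, n=2)
Modulus M = V/A = 3377/1989 = 1.697838 cm
M^2 = 1.697838^2 = 2.882654 cm^2
t_s = 4.56 * 2.882654 = 13.1449 s

Answer: 13.1449 s


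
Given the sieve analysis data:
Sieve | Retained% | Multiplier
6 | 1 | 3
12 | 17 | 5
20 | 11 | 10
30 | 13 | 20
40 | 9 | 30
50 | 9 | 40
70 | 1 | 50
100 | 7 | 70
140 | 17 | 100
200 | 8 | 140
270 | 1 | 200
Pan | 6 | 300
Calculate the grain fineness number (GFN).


Formula: GFN = sum(pct * multiplier) / sum(pct)
sum(pct * multiplier) = 6448
sum(pct) = 100
GFN = 6448 / 100 = 64.48

Final answer: 64.48


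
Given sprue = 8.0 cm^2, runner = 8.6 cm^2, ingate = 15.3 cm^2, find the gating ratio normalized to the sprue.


Sprue:Runner:Ingate = 1 : 8.6/8.0 : 15.3/8.0 = 1:1.08:1.91

Final answer: 1:1.08:1.91


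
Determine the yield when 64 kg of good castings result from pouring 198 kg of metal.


Formula: Casting Yield = (W_good / W_total) * 100
Yield = (64 kg / 198 kg) * 100 = 32.3232%


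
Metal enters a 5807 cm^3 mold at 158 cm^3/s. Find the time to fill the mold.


Formula: t_fill = V_mold / Q_flow
t = 5807 cm^3 / 158 cm^3/s = 36.7532 s


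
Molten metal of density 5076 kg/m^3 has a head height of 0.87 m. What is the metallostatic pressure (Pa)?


Formula: P = rho * g * h
rho * g = 5076 * 9.81 = 49795.56 N/m^3
P = 49795.56 * 0.87 = 43322.1372 Pa

Final answer: 43322.1372 Pa


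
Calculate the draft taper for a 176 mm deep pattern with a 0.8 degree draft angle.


Formula: taper = depth * tan(draft_angle)
tan(0.8 deg) = 0.0139635
taper = 176 mm * 0.0139635 = 2.4576 mm

Answer: 2.4576 mm


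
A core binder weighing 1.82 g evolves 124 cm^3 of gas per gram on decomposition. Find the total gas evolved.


Formula: V_gas = W_binder * gas_evolution_rate
V = 1.82 g * 124 cm^3/g = 225.6800 cm^3

Answer: 225.6800 cm^3


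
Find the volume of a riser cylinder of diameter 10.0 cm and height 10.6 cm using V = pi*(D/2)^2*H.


Formula: V = pi * (D/2)^2 * H  (cylinder volume)
Radius = D/2 = 10.0/2 = 5.0 cm
V = pi * 5.0^2 * 10.6 = 832.5221 cm^3

Final answer: 832.5221 cm^3


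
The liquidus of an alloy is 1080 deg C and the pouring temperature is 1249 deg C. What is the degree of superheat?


Formula: Superheat = T_pour - T_melt
Superheat = 1249 - 1080 = 169 deg C


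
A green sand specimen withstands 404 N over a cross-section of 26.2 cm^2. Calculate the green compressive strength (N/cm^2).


Formula: Compressive Strength = Force / Area
Strength = 404 N / 26.2 cm^2 = 15.4198 N/cm^2


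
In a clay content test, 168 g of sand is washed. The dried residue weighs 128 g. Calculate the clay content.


Formula: Clay% = (W_total - W_washed) / W_total * 100
Clay mass = 168 - 128 = 40 g
Clay% = 40 / 168 * 100 = 23.8095%

23.8095%


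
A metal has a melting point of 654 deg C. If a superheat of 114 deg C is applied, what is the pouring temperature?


Formula: T_pour = T_melt + Superheat
T_pour = 654 + 114 = 768 deg C


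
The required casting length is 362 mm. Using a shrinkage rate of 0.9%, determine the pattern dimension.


Formula: L_pattern = L_casting * (1 + shrinkage_rate/100)
Shrinkage factor = 1 + 0.9/100 = 1.009
L_pattern = 362 mm * 1.009 = 365.2580 mm

Answer: 365.2580 mm


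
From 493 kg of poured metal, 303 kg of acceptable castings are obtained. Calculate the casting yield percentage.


Formula: Casting Yield = (W_good / W_total) * 100
Yield = (303 kg / 493 kg) * 100 = 61.4604%

61.4604%


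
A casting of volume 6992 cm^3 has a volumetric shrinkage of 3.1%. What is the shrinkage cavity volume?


Formula: V_shrink = V_casting * shrinkage_pct / 100
V_shrink = 6992 cm^3 * 3.1 / 100 = 216.7520 cm^3


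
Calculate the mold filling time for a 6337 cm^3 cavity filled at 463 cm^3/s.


Formula: t_fill = V_mold / Q_flow
t = 6337 cm^3 / 463 cm^3/s = 13.6868 s

13.6868 s


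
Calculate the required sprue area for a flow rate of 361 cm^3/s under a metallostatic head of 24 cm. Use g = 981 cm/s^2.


Formula: v = sqrt(2*g*h), A = Q/v
Velocity: v = sqrt(2 * 981 * 24) = sqrt(47088) = 216.9977 cm/s
Sprue area: A = Q / v = 361 / 216.9977 = 1.6636 cm^2

Answer: 1.6636 cm^2


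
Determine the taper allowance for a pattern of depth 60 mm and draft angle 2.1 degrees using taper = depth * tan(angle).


Formula: taper = depth * tan(draft_angle)
tan(2.1 deg) = 0.0366683
taper = 60 mm * 0.0366683 = 2.2001 mm

2.2001 mm


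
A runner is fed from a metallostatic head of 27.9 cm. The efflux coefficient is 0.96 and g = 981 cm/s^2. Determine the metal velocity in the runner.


Formula: v = Cd * sqrt(2 * g * h)  (Torricelli with discharge coefficient)
2*g*h = 2 * 981 * 27.9 = 54739.8 cm^2/s^2
sqrt(54739.8) = 233.96538 cm/s
v = 0.96 * 233.96538 = 224.6068 cm/s


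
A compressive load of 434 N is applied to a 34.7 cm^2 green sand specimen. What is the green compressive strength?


Formula: Compressive Strength = Force / Area
Strength = 434 N / 34.7 cm^2 = 12.5072 N/cm^2

Final answer: 12.5072 N/cm^2


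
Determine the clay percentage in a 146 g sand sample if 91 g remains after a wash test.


Formula: Clay% = (W_total - W_washed) / W_total * 100
Clay mass = 146 - 91 = 55 g
Clay% = 55 / 146 * 100 = 37.6712%

Answer: 37.6712%


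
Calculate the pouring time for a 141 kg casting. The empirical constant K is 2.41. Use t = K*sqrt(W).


Formula: t = K * sqrt(W)
sqrt(W) = sqrt(141) = 11.87434
t = 2.41 * 11.87434 = 28.6172 s


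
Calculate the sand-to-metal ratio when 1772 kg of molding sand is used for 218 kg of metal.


Formula: Sand-to-Metal Ratio = W_sand / W_metal
Ratio = 1772 kg / 218 kg = 8.1284

8.1284


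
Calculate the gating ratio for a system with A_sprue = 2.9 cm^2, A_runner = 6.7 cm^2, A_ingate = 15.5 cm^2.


Sprue:Runner:Ingate = 1 : 6.7/2.9 : 15.5/2.9 = 1:2.31:5.34

Final answer: 1:2.31:5.34


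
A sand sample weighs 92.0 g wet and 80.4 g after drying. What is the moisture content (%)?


Formula: MC = (W_wet - W_dry) / W_wet * 100
Water mass = 92.0 - 80.4 = 11.6 g
MC = 11.6 / 92.0 * 100 = 12.6087%


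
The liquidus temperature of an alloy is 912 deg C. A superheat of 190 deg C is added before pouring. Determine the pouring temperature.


Formula: T_pour = T_melt + Superheat
T_pour = 912 + 190 = 1102 deg C


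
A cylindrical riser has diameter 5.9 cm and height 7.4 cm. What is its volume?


Formula: V = pi * (D/2)^2 * H  (cylinder volume)
Radius = D/2 = 5.9/2 = 2.95 cm
V = pi * 2.95^2 * 7.4 = 202.3139 cm^3

202.3139 cm^3


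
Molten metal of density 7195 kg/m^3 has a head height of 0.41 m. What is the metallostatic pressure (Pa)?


Formula: P = rho * g * h
rho * g = 7195 * 9.81 = 70582.95 N/m^3
P = 70582.95 * 0.41 = 28939.0095 Pa

Answer: 28939.0095 Pa


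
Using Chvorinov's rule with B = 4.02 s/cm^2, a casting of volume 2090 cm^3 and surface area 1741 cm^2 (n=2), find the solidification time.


Formula: t_s = B * (V/A)^n  (Chvorinov's rule, n=2)
Modulus M = V/A = 2090/1741 = 1.200460 cm
M^2 = 1.200460^2 = 1.441104 cm^2
t_s = 4.02 * 1.441104 = 5.7932 s

Answer: 5.7932 s


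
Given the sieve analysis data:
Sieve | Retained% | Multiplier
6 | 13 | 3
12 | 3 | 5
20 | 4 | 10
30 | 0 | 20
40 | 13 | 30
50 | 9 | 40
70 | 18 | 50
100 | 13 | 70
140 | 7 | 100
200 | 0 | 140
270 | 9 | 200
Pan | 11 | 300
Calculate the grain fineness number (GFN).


Formula: GFN = sum(pct * multiplier) / sum(pct)
sum(pct * multiplier) = 8454
sum(pct) = 100
GFN = 8454 / 100 = 84.54

Final answer: 84.54


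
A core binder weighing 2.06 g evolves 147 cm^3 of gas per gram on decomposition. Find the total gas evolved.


Formula: V_gas = W_binder * gas_evolution_rate
V = 2.06 g * 147 cm^3/g = 302.8200 cm^3

302.8200 cm^3


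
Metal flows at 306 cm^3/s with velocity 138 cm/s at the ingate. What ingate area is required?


Formula: A_ingate = Q / v  (continuity equation)
A = 306 cm^3/s / 138 cm/s = 2.2174 cm^2


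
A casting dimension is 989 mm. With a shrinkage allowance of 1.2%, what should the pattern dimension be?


Formula: L_pattern = L_casting * (1 + shrinkage_rate/100)
Shrinkage factor = 1 + 1.2/100 = 1.012
L_pattern = 989 mm * 1.012 = 1000.8680 mm

Final answer: 1000.8680 mm


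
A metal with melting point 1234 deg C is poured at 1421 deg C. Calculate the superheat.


Formula: Superheat = T_pour - T_melt
Superheat = 1421 - 1234 = 187 deg C


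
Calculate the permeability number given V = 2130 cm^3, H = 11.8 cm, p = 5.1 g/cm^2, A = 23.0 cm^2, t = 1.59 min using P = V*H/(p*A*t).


Formula: Permeability Number P = (V * H) / (p * A * t)
Numerator: V * H = 2130 * 11.8 = 25134.0
Denominator: p * A * t = 5.1 * 23.0 * 1.59 = 186.507
P = 25134.0 / 186.507 = 134.7617

Answer: 134.7617


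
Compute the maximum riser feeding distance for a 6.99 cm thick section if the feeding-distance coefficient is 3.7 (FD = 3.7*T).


Formula: FD = 3.7 * T  (riser feeding-distance rule)
FD = 3.7 * 6.99 cm = 25.8630 cm


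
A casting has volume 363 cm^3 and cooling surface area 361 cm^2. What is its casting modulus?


Formula: Casting Modulus M = V / A
M = 363 cm^3 / 361 cm^2 = 1.0055 cm

1.0055 cm


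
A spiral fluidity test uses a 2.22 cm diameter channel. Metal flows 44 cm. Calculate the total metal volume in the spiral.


Formula: V = pi * (d/2)^2 * L  (cylinder volume)
Radius = 2.22/2 = 1.11 cm
V = pi * 1.11^2 * 44 = 170.3133 cm^3

170.3133 cm^3


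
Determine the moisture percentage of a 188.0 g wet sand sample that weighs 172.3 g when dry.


Formula: MC = (W_wet - W_dry) / W_wet * 100
Water mass = 188.0 - 172.3 = 15.7 g
MC = 15.7 / 188.0 * 100 = 8.3511%

8.3511%


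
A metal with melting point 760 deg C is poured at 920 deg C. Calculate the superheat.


Formula: Superheat = T_pour - T_melt
Superheat = 920 - 760 = 160 deg C

Final answer: 160 deg C


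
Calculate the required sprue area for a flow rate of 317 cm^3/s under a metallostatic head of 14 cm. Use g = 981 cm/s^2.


Formula: v = sqrt(2*g*h), A = Q/v
Velocity: v = sqrt(2 * 981 * 14) = sqrt(27468) = 165.7347 cm/s
Sprue area: A = Q / v = 317 / 165.7347 = 1.9127 cm^2

1.9127 cm^2


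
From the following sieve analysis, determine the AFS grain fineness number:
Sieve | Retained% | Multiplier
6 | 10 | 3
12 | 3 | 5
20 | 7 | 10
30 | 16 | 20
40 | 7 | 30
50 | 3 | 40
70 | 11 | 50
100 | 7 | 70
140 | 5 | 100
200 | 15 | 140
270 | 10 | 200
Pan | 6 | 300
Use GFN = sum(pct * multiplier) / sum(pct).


Formula: GFN = sum(pct * multiplier) / sum(pct)
sum(pct * multiplier) = 8205
sum(pct) = 100
GFN = 8205 / 100 = 82.05


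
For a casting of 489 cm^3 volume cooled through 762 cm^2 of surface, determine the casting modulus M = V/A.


Formula: Casting Modulus M = V / A
M = 489 cm^3 / 762 cm^2 = 0.6417 cm

Final answer: 0.6417 cm


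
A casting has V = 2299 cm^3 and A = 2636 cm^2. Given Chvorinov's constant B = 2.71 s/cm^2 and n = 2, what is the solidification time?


Formula: t_s = B * (V/A)^n  (Chvorinov's rule, n=2)
Modulus M = V/A = 2299/2636 = 0.872155 cm
M^2 = 0.872155^2 = 0.760654 cm^2
t_s = 2.71 * 0.760654 = 2.0614 s

Answer: 2.0614 s


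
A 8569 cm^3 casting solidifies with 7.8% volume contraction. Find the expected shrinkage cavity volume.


Formula: V_shrink = V_casting * shrinkage_pct / 100
V_shrink = 8569 cm^3 * 7.8 / 100 = 668.3820 cm^3

Answer: 668.3820 cm^3


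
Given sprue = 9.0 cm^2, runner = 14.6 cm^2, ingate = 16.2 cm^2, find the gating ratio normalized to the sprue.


Sprue:Runner:Ingate = 1 : 14.6/9.0 : 16.2/9.0 = 1:1.62:1.80

1:1.62:1.80


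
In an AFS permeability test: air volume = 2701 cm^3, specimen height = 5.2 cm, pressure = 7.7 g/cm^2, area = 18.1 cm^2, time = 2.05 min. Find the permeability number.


Formula: Permeability Number P = (V * H) / (p * A * t)
Numerator: V * H = 2701 * 5.2 = 14045.2
Denominator: p * A * t = 7.7 * 18.1 * 2.05 = 285.7085
P = 14045.2 / 285.7085 = 49.1592


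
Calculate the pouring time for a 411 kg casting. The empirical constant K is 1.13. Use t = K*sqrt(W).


Formula: t = K * sqrt(W)
sqrt(W) = sqrt(411) = 20.27313
t = 1.13 * 20.27313 = 22.9086 s


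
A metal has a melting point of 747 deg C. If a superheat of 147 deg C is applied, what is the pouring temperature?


Formula: T_pour = T_melt + Superheat
T_pour = 747 + 147 = 894 deg C


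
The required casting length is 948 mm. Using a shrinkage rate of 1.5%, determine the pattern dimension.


Formula: L_pattern = L_casting * (1 + shrinkage_rate/100)
Shrinkage factor = 1 + 1.5/100 = 1.015
L_pattern = 948 mm * 1.015 = 962.2200 mm

962.2200 mm


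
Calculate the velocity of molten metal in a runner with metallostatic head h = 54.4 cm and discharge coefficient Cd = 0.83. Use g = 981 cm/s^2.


Formula: v = Cd * sqrt(2 * g * h)  (Torricelli with discharge coefficient)
2*g*h = 2 * 981 * 54.4 = 106732.8 cm^2/s^2
sqrt(106732.8) = 326.69986 cm/s
v = 0.83 * 326.69986 = 271.1609 cm/s

Answer: 271.1609 cm/s


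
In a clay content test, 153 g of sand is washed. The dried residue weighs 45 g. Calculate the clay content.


Formula: Clay% = (W_total - W_washed) / W_total * 100
Clay mass = 153 - 45 = 108 g
Clay% = 108 / 153 * 100 = 70.5882%

Final answer: 70.5882%


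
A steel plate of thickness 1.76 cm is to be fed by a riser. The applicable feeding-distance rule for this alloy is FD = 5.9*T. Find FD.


Formula: FD = 5.9 * T  (riser feeding-distance rule)
FD = 5.9 * 1.76 cm = 10.3840 cm

10.3840 cm


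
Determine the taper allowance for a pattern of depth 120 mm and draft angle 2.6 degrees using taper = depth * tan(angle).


Formula: taper = depth * tan(draft_angle)
tan(2.6 deg) = 0.0454097
taper = 120 mm * 0.0454097 = 5.4492 mm

Answer: 5.4492 mm


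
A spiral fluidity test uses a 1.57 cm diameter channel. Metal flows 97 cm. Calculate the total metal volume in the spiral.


Formula: V = pi * (d/2)^2 * L  (cylinder volume)
Radius = 1.57/2 = 0.785 cm
V = pi * 0.785^2 * 97 = 187.7850 cm^3

Final answer: 187.7850 cm^3


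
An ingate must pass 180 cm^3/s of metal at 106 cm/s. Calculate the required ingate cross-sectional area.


Formula: A_ingate = Q / v  (continuity equation)
A = 180 cm^3/s / 106 cm/s = 1.6981 cm^2


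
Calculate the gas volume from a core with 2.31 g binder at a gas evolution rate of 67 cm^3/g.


Formula: V_gas = W_binder * gas_evolution_rate
V = 2.31 g * 67 cm^3/g = 154.7700 cm^3

Final answer: 154.7700 cm^3


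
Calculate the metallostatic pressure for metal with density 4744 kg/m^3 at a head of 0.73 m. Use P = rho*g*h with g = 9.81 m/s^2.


Formula: P = rho * g * h
rho * g = 4744 * 9.81 = 46538.64 N/m^3
P = 46538.64 * 0.73 = 33973.2072 Pa


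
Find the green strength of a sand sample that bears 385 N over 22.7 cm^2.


Formula: Compressive Strength = Force / Area
Strength = 385 N / 22.7 cm^2 = 16.9604 N/cm^2

Final answer: 16.9604 N/cm^2


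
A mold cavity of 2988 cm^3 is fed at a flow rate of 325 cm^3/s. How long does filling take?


Formula: t_fill = V_mold / Q_flow
t = 2988 cm^3 / 325 cm^3/s = 9.1938 s

Answer: 9.1938 s


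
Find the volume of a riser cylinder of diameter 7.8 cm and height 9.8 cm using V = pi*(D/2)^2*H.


Formula: V = pi * (D/2)^2 * H  (cylinder volume)
Radius = D/2 = 7.8/2 = 3.9 cm
V = pi * 3.9^2 * 9.8 = 468.2795 cm^3

468.2795 cm^3


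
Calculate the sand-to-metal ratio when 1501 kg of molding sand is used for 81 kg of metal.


Formula: Sand-to-Metal Ratio = W_sand / W_metal
Ratio = 1501 kg / 81 kg = 18.5309


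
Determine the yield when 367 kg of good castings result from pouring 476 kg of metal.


Formula: Casting Yield = (W_good / W_total) * 100
Yield = (367 kg / 476 kg) * 100 = 77.1008%

Answer: 77.1008%


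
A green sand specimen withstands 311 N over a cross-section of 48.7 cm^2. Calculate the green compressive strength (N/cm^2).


Formula: Compressive Strength = Force / Area
Strength = 311 N / 48.7 cm^2 = 6.3860 N/cm^2

Answer: 6.3860 N/cm^2


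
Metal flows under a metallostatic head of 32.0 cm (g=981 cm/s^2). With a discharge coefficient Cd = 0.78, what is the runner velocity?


Formula: v = Cd * sqrt(2 * g * h)  (Torricelli with discharge coefficient)
2*g*h = 2 * 981 * 32.0 = 62784.0 cm^2/s^2
sqrt(62784.0) = 250.56736 cm/s
v = 0.78 * 250.56736 = 195.4425 cm/s

Final answer: 195.4425 cm/s


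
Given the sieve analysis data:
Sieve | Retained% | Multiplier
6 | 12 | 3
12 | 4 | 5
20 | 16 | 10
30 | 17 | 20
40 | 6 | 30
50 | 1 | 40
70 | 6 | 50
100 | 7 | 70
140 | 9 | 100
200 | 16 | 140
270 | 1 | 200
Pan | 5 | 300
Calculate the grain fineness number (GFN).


Formula: GFN = sum(pct * multiplier) / sum(pct)
sum(pct * multiplier) = 6406
sum(pct) = 100
GFN = 6406 / 100 = 64.06

Final answer: 64.06


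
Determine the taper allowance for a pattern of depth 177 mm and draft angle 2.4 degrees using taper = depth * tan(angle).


Formula: taper = depth * tan(draft_angle)
tan(2.4 deg) = 0.0419124
taper = 177 mm * 0.0419124 = 7.4185 mm

Answer: 7.4185 mm


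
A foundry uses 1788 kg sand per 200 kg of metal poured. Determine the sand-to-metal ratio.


Formula: Sand-to-Metal Ratio = W_sand / W_metal
Ratio = 1788 kg / 200 kg = 8.9400

8.9400


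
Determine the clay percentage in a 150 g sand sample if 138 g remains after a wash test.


Formula: Clay% = (W_total - W_washed) / W_total * 100
Clay mass = 150 - 138 = 12 g
Clay% = 12 / 150 * 100 = 8.0000%


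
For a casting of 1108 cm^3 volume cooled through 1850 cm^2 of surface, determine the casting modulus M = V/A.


Formula: Casting Modulus M = V / A
M = 1108 cm^3 / 1850 cm^2 = 0.5989 cm


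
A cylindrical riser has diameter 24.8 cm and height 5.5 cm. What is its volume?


Formula: V = pi * (D/2)^2 * H  (cylinder volume)
Radius = D/2 = 24.8/2 = 12.4 cm
V = pi * 12.4^2 * 5.5 = 2656.7821 cm^3


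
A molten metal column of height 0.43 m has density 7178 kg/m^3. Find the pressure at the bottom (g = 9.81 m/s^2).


Formula: P = rho * g * h
rho * g = 7178 * 9.81 = 70416.18 N/m^3
P = 70416.18 * 0.43 = 30278.9574 Pa

30278.9574 Pa


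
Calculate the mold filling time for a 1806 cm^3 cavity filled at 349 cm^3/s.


Formula: t_fill = V_mold / Q_flow
t = 1806 cm^3 / 349 cm^3/s = 5.1748 s

5.1748 s


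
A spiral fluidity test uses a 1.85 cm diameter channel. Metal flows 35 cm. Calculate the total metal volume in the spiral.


Formula: V = pi * (d/2)^2 * L  (cylinder volume)
Radius = 1.85/2 = 0.925 cm
V = pi * 0.925^2 * 35 = 94.0809 cm^3

Answer: 94.0809 cm^3


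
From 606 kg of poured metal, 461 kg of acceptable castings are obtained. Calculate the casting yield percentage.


Formula: Casting Yield = (W_good / W_total) * 100
Yield = (461 kg / 606 kg) * 100 = 76.0726%

Answer: 76.0726%


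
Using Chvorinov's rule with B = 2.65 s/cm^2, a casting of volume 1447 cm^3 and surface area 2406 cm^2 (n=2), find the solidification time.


Formula: t_s = B * (V/A)^n  (Chvorinov's rule, n=2)
Modulus M = V/A = 1447/2406 = 0.601413 cm
M^2 = 0.601413^2 = 0.361698 cm^2
t_s = 2.65 * 0.361698 = 0.9585 s

Answer: 0.9585 s


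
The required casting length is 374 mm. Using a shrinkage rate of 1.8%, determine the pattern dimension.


Formula: L_pattern = L_casting * (1 + shrinkage_rate/100)
Shrinkage factor = 1 + 1.8/100 = 1.018
L_pattern = 374 mm * 1.018 = 380.7320 mm

Answer: 380.7320 mm


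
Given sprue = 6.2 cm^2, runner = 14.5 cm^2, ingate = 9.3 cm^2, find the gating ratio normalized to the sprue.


Sprue:Runner:Ingate = 1 : 14.5/6.2 : 9.3/6.2 = 1:2.34:1.50

1:2.34:1.50


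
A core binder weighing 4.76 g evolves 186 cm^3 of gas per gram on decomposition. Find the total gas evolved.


Formula: V_gas = W_binder * gas_evolution_rate
V = 4.76 g * 186 cm^3/g = 885.3600 cm^3

Final answer: 885.3600 cm^3


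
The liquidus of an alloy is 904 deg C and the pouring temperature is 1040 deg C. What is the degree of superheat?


Formula: Superheat = T_pour - T_melt
Superheat = 1040 - 904 = 136 deg C


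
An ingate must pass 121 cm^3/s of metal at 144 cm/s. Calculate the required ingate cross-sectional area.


Formula: A_ingate = Q / v  (continuity equation)
A = 121 cm^3/s / 144 cm/s = 0.8403 cm^2

0.8403 cm^2


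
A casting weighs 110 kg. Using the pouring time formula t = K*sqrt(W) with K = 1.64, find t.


Formula: t = K * sqrt(W)
sqrt(W) = sqrt(110) = 10.48809
t = 1.64 * 10.48809 = 17.2005 s

Final answer: 17.2005 s


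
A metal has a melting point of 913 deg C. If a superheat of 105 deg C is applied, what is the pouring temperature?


Formula: T_pour = T_melt + Superheat
T_pour = 913 + 105 = 1018 deg C

Answer: 1018 deg C


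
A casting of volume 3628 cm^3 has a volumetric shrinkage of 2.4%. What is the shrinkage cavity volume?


Formula: V_shrink = V_casting * shrinkage_pct / 100
V_shrink = 3628 cm^3 * 2.4 / 100 = 87.0720 cm^3

Final answer: 87.0720 cm^3


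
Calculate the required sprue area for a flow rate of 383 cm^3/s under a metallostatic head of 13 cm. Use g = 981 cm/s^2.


Formula: v = sqrt(2*g*h), A = Q/v
Velocity: v = sqrt(2 * 981 * 13) = sqrt(25506) = 159.7060 cm/s
Sprue area: A = Q / v = 383 / 159.7060 = 2.3982 cm^2

Final answer: 2.3982 cm^2


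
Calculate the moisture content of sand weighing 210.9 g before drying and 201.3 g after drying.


Formula: MC = (W_wet - W_dry) / W_wet * 100
Water mass = 210.9 - 201.3 = 9.6 g
MC = 9.6 / 210.9 * 100 = 4.5519%

Answer: 4.5519%


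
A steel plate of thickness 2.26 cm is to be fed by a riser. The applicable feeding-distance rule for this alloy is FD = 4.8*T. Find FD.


Formula: FD = 4.8 * T  (riser feeding-distance rule)
FD = 4.8 * 2.26 cm = 10.8480 cm

10.8480 cm


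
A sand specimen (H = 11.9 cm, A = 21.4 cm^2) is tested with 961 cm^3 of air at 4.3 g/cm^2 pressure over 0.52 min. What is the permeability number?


Formula: Permeability Number P = (V * H) / (p * A * t)
Numerator: V * H = 961 * 11.9 = 11435.9
Denominator: p * A * t = 4.3 * 21.4 * 0.52 = 47.8504
P = 11435.9 / 47.8504 = 238.9928

Final answer: 238.9928


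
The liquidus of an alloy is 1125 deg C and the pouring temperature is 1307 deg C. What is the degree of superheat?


Formula: Superheat = T_pour - T_melt
Superheat = 1307 - 1125 = 182 deg C

Answer: 182 deg C


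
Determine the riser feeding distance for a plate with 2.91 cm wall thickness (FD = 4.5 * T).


Formula: FD = 4.5 * T  (riser feeding-distance rule)
FD = 4.5 * 2.91 cm = 13.0950 cm

Answer: 13.0950 cm


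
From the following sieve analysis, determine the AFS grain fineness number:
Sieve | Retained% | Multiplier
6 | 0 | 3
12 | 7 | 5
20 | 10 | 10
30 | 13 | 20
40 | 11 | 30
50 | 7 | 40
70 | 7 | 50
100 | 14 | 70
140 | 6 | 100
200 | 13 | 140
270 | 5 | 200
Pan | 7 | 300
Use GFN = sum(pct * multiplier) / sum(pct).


Formula: GFN = sum(pct * multiplier) / sum(pct)
sum(pct * multiplier) = 7855
sum(pct) = 100
GFN = 7855 / 100 = 78.55

Final answer: 78.55


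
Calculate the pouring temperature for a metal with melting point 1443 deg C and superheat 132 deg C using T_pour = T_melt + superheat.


Formula: T_pour = T_melt + Superheat
T_pour = 1443 + 132 = 1575 deg C


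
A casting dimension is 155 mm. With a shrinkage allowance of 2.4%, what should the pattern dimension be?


Formula: L_pattern = L_casting * (1 + shrinkage_rate/100)
Shrinkage factor = 1 + 2.4/100 = 1.024
L_pattern = 155 mm * 1.024 = 158.7200 mm


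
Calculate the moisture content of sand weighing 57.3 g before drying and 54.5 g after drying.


Formula: MC = (W_wet - W_dry) / W_wet * 100
Water mass = 57.3 - 54.5 = 2.8 g
MC = 2.8 / 57.3 * 100 = 4.8866%

4.8866%


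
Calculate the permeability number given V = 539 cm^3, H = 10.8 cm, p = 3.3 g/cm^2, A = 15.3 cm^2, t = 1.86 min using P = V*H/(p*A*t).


Formula: Permeability Number P = (V * H) / (p * A * t)
Numerator: V * H = 539 * 10.8 = 5821.2
Denominator: p * A * t = 3.3 * 15.3 * 1.86 = 93.9114
P = 5821.2 / 93.9114 = 61.9861

Final answer: 61.9861


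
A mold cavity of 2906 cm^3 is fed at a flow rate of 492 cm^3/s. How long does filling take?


Formula: t_fill = V_mold / Q_flow
t = 2906 cm^3 / 492 cm^3/s = 5.9065 s

Final answer: 5.9065 s


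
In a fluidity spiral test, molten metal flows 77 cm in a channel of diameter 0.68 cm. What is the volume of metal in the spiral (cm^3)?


Formula: V = pi * (d/2)^2 * L  (cylinder volume)
Radius = 0.68/2 = 0.34 cm
V = pi * 0.34^2 * 77 = 27.9639 cm^3

Final answer: 27.9639 cm^3


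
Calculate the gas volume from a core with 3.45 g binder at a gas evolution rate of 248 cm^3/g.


Formula: V_gas = W_binder * gas_evolution_rate
V = 3.45 g * 248 cm^3/g = 855.6000 cm^3

Final answer: 855.6000 cm^3


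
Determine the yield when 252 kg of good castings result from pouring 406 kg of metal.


Formula: Casting Yield = (W_good / W_total) * 100
Yield = (252 kg / 406 kg) * 100 = 62.0690%

62.0690%


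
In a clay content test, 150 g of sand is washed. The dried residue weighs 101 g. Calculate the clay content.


Formula: Clay% = (W_total - W_washed) / W_total * 100
Clay mass = 150 - 101 = 49 g
Clay% = 49 / 150 * 100 = 32.6667%


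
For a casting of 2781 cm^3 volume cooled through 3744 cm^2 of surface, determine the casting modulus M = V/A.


Formula: Casting Modulus M = V / A
M = 2781 cm^3 / 3744 cm^2 = 0.7428 cm

0.7428 cm


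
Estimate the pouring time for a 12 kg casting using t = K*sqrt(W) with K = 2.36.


Formula: t = K * sqrt(W)
sqrt(W) = sqrt(12) = 3.46410
t = 2.36 * 3.46410 = 8.1753 s


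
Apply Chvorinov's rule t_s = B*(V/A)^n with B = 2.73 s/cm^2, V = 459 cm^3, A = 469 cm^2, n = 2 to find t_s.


Formula: t_s = B * (V/A)^n  (Chvorinov's rule, n=2)
Modulus M = V/A = 459/469 = 0.978678 cm
M^2 = 0.978678^2 = 0.957811 cm^2
t_s = 2.73 * 0.957811 = 2.6148 s

Final answer: 2.6148 s


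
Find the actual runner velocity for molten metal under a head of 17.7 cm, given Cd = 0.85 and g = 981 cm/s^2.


Formula: v = Cd * sqrt(2 * g * h)  (Torricelli with discharge coefficient)
2*g*h = 2 * 981 * 17.7 = 34727.4 cm^2/s^2
sqrt(34727.4) = 186.35289 cm/s
v = 0.85 * 186.35289 = 158.4000 cm/s

Final answer: 158.4000 cm/s


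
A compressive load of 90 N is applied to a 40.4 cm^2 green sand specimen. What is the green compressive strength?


Formula: Compressive Strength = Force / Area
Strength = 90 N / 40.4 cm^2 = 2.2277 N/cm^2

Final answer: 2.2277 N/cm^2


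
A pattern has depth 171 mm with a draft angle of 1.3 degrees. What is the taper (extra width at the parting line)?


Formula: taper = depth * tan(draft_angle)
tan(1.3 deg) = 0.0226932
taper = 171 mm * 0.0226932 = 3.8805 mm

3.8805 mm


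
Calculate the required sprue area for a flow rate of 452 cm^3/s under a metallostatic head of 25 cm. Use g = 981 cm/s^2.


Formula: v = sqrt(2*g*h), A = Q/v
Velocity: v = sqrt(2 * 981 * 25) = sqrt(49050) = 221.4723 cm/s
Sprue area: A = Q / v = 452 / 221.4723 = 2.0409 cm^2


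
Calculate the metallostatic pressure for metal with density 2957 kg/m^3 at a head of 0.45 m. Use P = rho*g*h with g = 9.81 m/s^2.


Formula: P = rho * g * h
rho * g = 2957 * 9.81 = 29008.17 N/m^3
P = 29008.17 * 0.45 = 13053.6765 Pa

Answer: 13053.6765 Pa


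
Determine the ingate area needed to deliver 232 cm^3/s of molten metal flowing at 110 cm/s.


Formula: A_ingate = Q / v  (continuity equation)
A = 232 cm^3/s / 110 cm/s = 2.1091 cm^2


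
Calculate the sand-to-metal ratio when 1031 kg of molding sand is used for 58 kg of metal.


Formula: Sand-to-Metal Ratio = W_sand / W_metal
Ratio = 1031 kg / 58 kg = 17.7759

17.7759


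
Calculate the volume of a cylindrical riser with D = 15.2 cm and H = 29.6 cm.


Formula: V = pi * (D/2)^2 * H  (cylinder volume)
Radius = D/2 = 15.2/2 = 7.6 cm
V = pi * 7.6^2 * 29.6 = 5371.1684 cm^3


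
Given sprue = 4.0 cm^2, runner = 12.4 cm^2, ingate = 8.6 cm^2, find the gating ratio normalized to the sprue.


Sprue:Runner:Ingate = 1 : 12.4/4.0 : 8.6/4.0 = 1:3.10:2.15


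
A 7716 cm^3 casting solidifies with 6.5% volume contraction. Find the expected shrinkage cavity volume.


Formula: V_shrink = V_casting * shrinkage_pct / 100
V_shrink = 7716 cm^3 * 6.5 / 100 = 501.5400 cm^3

501.5400 cm^3


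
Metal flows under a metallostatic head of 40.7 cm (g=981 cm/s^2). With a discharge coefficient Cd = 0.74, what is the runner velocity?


Formula: v = Cd * sqrt(2 * g * h)  (Torricelli with discharge coefficient)
2*g*h = 2 * 981 * 40.7 = 79853.4 cm^2/s^2
sqrt(79853.4) = 282.58344 cm/s
v = 0.74 * 282.58344 = 209.1117 cm/s

209.1117 cm/s


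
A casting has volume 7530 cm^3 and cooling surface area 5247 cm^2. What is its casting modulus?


Formula: Casting Modulus M = V / A
M = 7530 cm^3 / 5247 cm^2 = 1.4351 cm

1.4351 cm


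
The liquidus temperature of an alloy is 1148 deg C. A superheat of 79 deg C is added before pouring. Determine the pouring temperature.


Formula: T_pour = T_melt + Superheat
T_pour = 1148 + 79 = 1227 deg C

Final answer: 1227 deg C


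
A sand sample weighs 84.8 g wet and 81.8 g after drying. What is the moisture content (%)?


Formula: MC = (W_wet - W_dry) / W_wet * 100
Water mass = 84.8 - 81.8 = 3.0 g
MC = 3.0 / 84.8 * 100 = 3.5377%

3.5377%


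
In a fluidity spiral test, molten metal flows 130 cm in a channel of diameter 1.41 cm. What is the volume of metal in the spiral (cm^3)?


Formula: V = pi * (d/2)^2 * L  (cylinder volume)
Radius = 1.41/2 = 0.705 cm
V = pi * 0.705^2 * 130 = 202.9885 cm^3

Answer: 202.9885 cm^3


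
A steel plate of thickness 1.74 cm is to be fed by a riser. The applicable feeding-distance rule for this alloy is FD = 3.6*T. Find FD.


Formula: FD = 3.6 * T  (riser feeding-distance rule)
FD = 3.6 * 1.74 cm = 6.2640 cm


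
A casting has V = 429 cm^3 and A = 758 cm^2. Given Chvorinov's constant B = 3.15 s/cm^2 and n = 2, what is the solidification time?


Formula: t_s = B * (V/A)^n  (Chvorinov's rule, n=2)
Modulus M = V/A = 429/758 = 0.565963 cm
M^2 = 0.565963^2 = 0.320314 cm^2
t_s = 3.15 * 0.320314 = 1.0090 s

1.0090 s


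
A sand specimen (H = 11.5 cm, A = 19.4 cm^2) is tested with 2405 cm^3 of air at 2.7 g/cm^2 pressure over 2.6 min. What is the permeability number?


Formula: Permeability Number P = (V * H) / (p * A * t)
Numerator: V * H = 2405 * 11.5 = 27657.5
Denominator: p * A * t = 2.7 * 19.4 * 2.6 = 136.188
P = 27657.5 / 136.188 = 203.0832

Answer: 203.0832


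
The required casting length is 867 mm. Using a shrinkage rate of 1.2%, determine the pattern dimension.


Formula: L_pattern = L_casting * (1 + shrinkage_rate/100)
Shrinkage factor = 1 + 1.2/100 = 1.012
L_pattern = 867 mm * 1.012 = 877.4040 mm


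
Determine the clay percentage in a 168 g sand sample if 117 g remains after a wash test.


Formula: Clay% = (W_total - W_washed) / W_total * 100
Clay mass = 168 - 117 = 51 g
Clay% = 51 / 168 * 100 = 30.3571%


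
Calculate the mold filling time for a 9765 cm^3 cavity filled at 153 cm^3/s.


Formula: t_fill = V_mold / Q_flow
t = 9765 cm^3 / 153 cm^3/s = 63.8235 s

63.8235 s


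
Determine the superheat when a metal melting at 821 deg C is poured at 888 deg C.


Formula: Superheat = T_pour - T_melt
Superheat = 888 - 821 = 67 deg C

Answer: 67 deg C


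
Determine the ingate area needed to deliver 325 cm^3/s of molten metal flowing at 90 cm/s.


Formula: A_ingate = Q / v  (continuity equation)
A = 325 cm^3/s / 90 cm/s = 3.6111 cm^2

3.6111 cm^2


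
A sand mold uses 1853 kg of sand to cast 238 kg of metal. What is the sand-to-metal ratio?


Formula: Sand-to-Metal Ratio = W_sand / W_metal
Ratio = 1853 kg / 238 kg = 7.7857


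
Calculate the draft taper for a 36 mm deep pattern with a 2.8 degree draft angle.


Formula: taper = depth * tan(draft_angle)
tan(2.8 deg) = 0.0489082
taper = 36 mm * 0.0489082 = 1.7607 mm

1.7607 mm


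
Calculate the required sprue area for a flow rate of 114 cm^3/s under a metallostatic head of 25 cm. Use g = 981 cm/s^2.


Formula: v = sqrt(2*g*h), A = Q/v
Velocity: v = sqrt(2 * 981 * 25) = sqrt(49050) = 221.4723 cm/s
Sprue area: A = Q / v = 114 / 221.4723 = 0.5147 cm^2

Answer: 0.5147 cm^2


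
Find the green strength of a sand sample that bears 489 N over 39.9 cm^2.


Formula: Compressive Strength = Force / Area
Strength = 489 N / 39.9 cm^2 = 12.2556 N/cm^2

Final answer: 12.2556 N/cm^2


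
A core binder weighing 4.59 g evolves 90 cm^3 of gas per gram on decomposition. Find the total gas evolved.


Formula: V_gas = W_binder * gas_evolution_rate
V = 4.59 g * 90 cm^3/g = 413.1000 cm^3

413.1000 cm^3


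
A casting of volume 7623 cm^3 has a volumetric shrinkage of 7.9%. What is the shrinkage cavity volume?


Formula: V_shrink = V_casting * shrinkage_pct / 100
V_shrink = 7623 cm^3 * 7.9 / 100 = 602.2170 cm^3


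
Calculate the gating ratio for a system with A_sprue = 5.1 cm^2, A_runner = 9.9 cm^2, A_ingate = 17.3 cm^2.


Sprue:Runner:Ingate = 1 : 9.9/5.1 : 17.3/5.1 = 1:1.94:3.39


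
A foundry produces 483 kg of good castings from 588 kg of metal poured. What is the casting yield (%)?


Formula: Casting Yield = (W_good / W_total) * 100
Yield = (483 kg / 588 kg) * 100 = 82.1429%

82.1429%


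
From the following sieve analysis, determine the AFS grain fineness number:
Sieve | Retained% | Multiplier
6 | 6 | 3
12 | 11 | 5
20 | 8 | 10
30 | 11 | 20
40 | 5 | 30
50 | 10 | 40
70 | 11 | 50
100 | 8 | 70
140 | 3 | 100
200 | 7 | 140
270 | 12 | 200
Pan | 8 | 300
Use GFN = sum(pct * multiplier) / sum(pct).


Formula: GFN = sum(pct * multiplier) / sum(pct)
sum(pct * multiplier) = 8113
sum(pct) = 100
GFN = 8113 / 100 = 81.13

Answer: 81.13


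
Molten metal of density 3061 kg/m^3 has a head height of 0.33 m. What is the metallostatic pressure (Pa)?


Formula: P = rho * g * h
rho * g = 3061 * 9.81 = 30028.41 N/m^3
P = 30028.41 * 0.33 = 9909.3753 Pa

Final answer: 9909.3753 Pa
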